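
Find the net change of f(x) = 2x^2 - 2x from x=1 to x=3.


Net change = f(b) - f(a)
f(x) = 2x^2 - 2x
Compute f(3):
f(3) = 2 * 3^2 - 2 * 3 + 0
= 18 - 6 + 0
= 12
Compute f(1):
f(1) = 2 * 1^2 - 2 * 1 + 0
= 2 - 2 + 0
= 0
Net change = 12 - 0 = 12

12


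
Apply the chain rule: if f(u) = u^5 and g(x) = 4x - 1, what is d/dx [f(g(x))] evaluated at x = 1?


Using the chain rule: (f(g(x)))' = f'(g(x)) * g'(x)
First, find g(1):
g(1) = 4 * 1 - 1 = 3
Next, f'(u) = 5u^4
And g'(x) = 4
So f'(g(1)) * g'(1)
= 5 * 3^4 * 4
= 5 * 81 * 4
= 1620

1620


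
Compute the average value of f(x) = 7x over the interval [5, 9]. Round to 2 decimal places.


Average value = 1/(b-a) * integral from a to b of f(x) dx
First compute the integral of 7x:
F(x) = (7/2)x^2
F(9) = 7/2 * 81 + 0 * 9 = 567/2
F(5) = 7/2 * 25 + 0 * 5 = 175/2
Integral = 567/2 - 175/2 = 196
Average = 196 / (9 - 5) = 196 / 4
= 49 = 49.00

49.00


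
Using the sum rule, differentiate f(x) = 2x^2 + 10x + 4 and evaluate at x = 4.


Differentiate term by term using power and sum rules:
f(x) = 2x^2 + 10x + 4
f'(x) = 4x + 10
Substitute x = 4:
f'(4) = 4 * 4 + 10
= 16 + 10
= 26

26


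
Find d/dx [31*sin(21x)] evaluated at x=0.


Apply the chain rule to differentiate 31*sin(21x):
d/dx [31*sin(21x)]
= 31 * cos(21x) * d/dx(21x)
= 31 * 21 * cos(21x)
= 651 * cos(21x)
Evaluate at x = 0:
= 651 * cos(0)
= 651 * 1
= 651

651


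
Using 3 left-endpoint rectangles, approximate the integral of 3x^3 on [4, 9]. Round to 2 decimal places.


Left Riemann sum uses left endpoints of each subinterval.
Interval: [4, 9], n = 3
dx = (9 - 4) / 3 = 5/3
Left endpoints: [4, 17/3, 22/3]
f values: [192, 4913/9, 10648/9]
Sum = dx * (sum of f values)
= 5/3 * 1921
= 9605/3 ≈ 3201.67

3201.67


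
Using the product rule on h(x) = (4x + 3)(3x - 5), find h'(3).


Let u(x) = 4x + 3 and v(x) = 3x - 5
u'(x) = 4
v'(x) = 3
Product rule: h'(x) = u'(x)*v(x) + u(x)*v'(x)
= 4 * (3x - 5) + (4x + 3) * 3
At x = 3:
u(3) = 4 * 3 + 3 = 15
v(3) = 3 * 3 - 5 = 4
h'(3) = 4 * 4 + 15 * 3
= 16 + 45
= 61

61


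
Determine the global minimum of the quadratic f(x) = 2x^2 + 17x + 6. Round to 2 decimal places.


For a quadratic f(x) = ax^2 + bx + c with a > 0, the minimum is at the vertex.
Vertex x-coordinate: x = -b/(2a)
x = -(17) / (2 * 2)
x = -17/4
Substitute back to find the minimum value:
f(-17/4) = 2 * (-17/4)^2 + 17 * (-17/4) + 6
= 289/8 - 289/4 + 6
= -241/8 ≈ -30.13

-30.13


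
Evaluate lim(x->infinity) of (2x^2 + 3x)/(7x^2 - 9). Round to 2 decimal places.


For limits at infinity with equal-degree polynomials,
we compare leading coefficients.
Numerator leading term: 2x^2
Denominator leading term: 7x^2
Divide both by x^2:
lim = (2 + 3/x) / (7 - 9/x^2)
As x -> infinity, the 1/x and 1/x^2 terms vanish:
= 2/7 ≈ 0.29

0.29


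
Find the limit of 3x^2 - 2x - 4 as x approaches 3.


Since polynomials are continuous, we use direct substitution.
lim(x->3) of 3x^2 - 2x - 4
= 3 * 3^2 - 2 * 3 - 4
= 27 - 6 - 4
= 17

17


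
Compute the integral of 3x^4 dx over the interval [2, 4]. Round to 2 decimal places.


Find the antiderivative of 3x^4:
F(x) = 3/5 * x^5
Apply the Fundamental Theorem of Calculus:
F(4) - F(2)
= 3/5 * 4^5 - 3/5 * 2^5
= 3/5 * (1024 - 32)
= 3/5 * 992
= 2976/5 = 595.20

595.20


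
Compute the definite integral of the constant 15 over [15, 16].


The integral of a constant k over [a, b] equals k * (b - a).
integral from 15 to 16 of 15 dx
= 15 * (16 - 15)
= 15 * 1
= 15

15


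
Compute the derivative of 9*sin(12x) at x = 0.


Apply the chain rule to differentiate 9*sin(12x):
d/dx [9*sin(12x)]
= 9 * cos(12x) * d/dx(12x)
= 9 * 12 * cos(12x)
= 108 * cos(12x)
Evaluate at x = 0:
= 108 * cos(0)
= 108 * 1
= 108

108


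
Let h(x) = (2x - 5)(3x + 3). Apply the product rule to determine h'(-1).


Let u(x) = 2x - 5 and v(x) = 3x + 3
u'(x) = 2
v'(x) = 3
Product rule: h'(x) = u'(x)*v(x) + u(x)*v'(x)
= 2 * (3x + 3) + (2x - 5) * 3
At x = -1:
u(-1) = 2 * (-1) - 5 = -7
v(-1) = 3 * (-1) + 3 = 0
h'(-1) = 2 * 0 + (-7) * 3
= 0 - 21
= -21

-21


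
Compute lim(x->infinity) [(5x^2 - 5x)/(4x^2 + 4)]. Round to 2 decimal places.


For limits at infinity with equal-degree polynomials,
we compare leading coefficients.
Numerator leading term: 5x^2
Denominator leading term: 4x^2
Divide both by x^2:
lim = (5 - 5/x) / (4 + 4/x^2)
As x -> infinity, the 1/x and 1/x^2 terms vanish:
= 5/4 = 1.25

1.25


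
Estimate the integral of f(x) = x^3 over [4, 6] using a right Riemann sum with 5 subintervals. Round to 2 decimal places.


Right Riemann sum uses right endpoints of each subinterval.
Interval: [4, 6], n = 5
dx = (6 - 4) / 5 = 2/5
Right endpoints: [22/5, 24/5, 26/5, 28/5, 6]
f values: [10648/125, 13824/125, 17576/125, 21952/125, 216]
Sum = dx * (sum of f values)
= 2/5 * 728
= 1456/5 = 291.20

291.20


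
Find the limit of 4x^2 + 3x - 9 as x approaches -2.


Since polynomials are continuous, we use direct substitution.
lim(x->-2) of 4x^2 + 3x - 9
= 4 * (-2)^2 + 3 * (-2) - 9
= 16 - 6 - 9
= 1

1


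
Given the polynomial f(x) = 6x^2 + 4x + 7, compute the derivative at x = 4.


Differentiate term by term using power and sum rules:
f(x) = 6x^2 + 4x + 7
f'(x) = 12x + 4
Substitute x = 4:
f'(4) = 12 * 4 + 4
= 48 + 4
= 52

52


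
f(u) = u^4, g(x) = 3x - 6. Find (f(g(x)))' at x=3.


Using the chain rule: (f(g(x)))' = f'(g(x)) * g'(x)
First, find g(3):
g(3) = 3 * 3 - 6 = 3
Next, f'(u) = 4u^3
And g'(x) = 3
So f'(g(3)) * g'(3)
= 4 * 3^3 * 3
= 4 * 27 * 3
= 324

324


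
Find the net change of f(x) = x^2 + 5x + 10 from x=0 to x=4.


Net change = f(b) - f(a)
f(x) = x^2 + 5x + 10
Compute f(4):
f(4) = 1 * 4^2 + 5 * 4 + 10
= 16 + 20 + 10
= 46
Compute f(0):
f(0) = 1 * 0^2 + 5 * 0 + 10
= 0 + 0 + 10
= 10
Net change = 46 - 10 = 36

36


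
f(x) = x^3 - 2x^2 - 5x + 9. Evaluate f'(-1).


Differentiate f(x) = x^3 - 2x^2 - 5x + 9 term by term:
f'(x) = 3x^2 - 4x - 5
Substitute x = -1:
f'(-1) = 3 * (-1)^2 - 4 * (-1) - 5
= 3 + 4 - 5
= 2

2


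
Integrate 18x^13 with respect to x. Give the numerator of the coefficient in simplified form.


Apply the power rule for integration:
integral of ax^n dx = a/(n+1) * x^(n+1) + C
integral of 18x^13 dx
= 18/14 * x^14 + C
= 9/7 * x^14 + C
The coefficient in lowest terms is 9/7, and its numerator is 9

9


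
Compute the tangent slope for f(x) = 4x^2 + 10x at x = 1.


The slope of the tangent line equals f'(x) at the point.
f(x) = 4x^2 + 10x
f'(x) = 8x + 10
At x = 1:
f'(1) = 8 * 1 + 10
= 8 + 10
= 18

18


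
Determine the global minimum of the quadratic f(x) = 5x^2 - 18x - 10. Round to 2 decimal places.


For a quadratic f(x) = ax^2 + bx + c with a > 0, the minimum is at the vertex.
Vertex x-coordinate: x = -b/(2a)
x = -(-18) / (2 * 5)
x = 18/10 = 9/5
Substitute back to find the minimum value:
f(9/5) = 5 * (9/5)^2 - 18 * (9/5) - 10
= 81/5 - 162/5 - 10
= -131/5 = -26.20

-26.20


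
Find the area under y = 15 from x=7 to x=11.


The area under a constant function y = 15 is a rectangle.
Width = 11 - 7 = 4
Height = 15
Area = width * height
= 4 * 15
= 60

60


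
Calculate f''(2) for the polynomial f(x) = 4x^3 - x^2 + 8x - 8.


First derivative:
f'(x) = 12x^2 - 2x + 8
Second derivative:
f''(x) = 24x - 2
Substitute x = 2:
f''(2) = 24 * 2 - 2
= 48 - 2
= 46

46


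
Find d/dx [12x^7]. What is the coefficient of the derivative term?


We apply the power rule: d/dx [ax^n] = a*n * x^(n-1)
d/dx [12x^7]
= 12 * 7 * x^(7-1)
= 84x^6
The coefficient is 84

84


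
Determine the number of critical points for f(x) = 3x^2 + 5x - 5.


Find where f'(x) = 0:
f'(x) = 6x + 5
Set f'(x) = 0:
6x + 5 = 0
x = -5 / 6 = -5/6
This is a linear equation in x, so there is exactly one solution.
Number of critical points: 1

1


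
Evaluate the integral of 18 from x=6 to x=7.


The integral of a constant k over [a, b] equals k * (b - a).
integral from 6 to 7 of 18 dx
= 18 * (7 - 6)
= 18 * 1
= 18

18


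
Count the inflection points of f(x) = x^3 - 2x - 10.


Inflection points occur where f''(x) = 0 and concavity changes.
f(x) = x^3 - 2x - 10
f'(x) = 3x^2 - 2
f''(x) = 6x
Set f''(x) = 0:
6x = 0
x = 0 / 6 = 0
Since f''(x) is linear (degree 1), it changes sign at this point.
Therefore there is exactly 1 inflection point.

1


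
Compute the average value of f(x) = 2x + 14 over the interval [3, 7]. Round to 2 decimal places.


Average value = 1/(b-a) * integral from a to b of f(x) dx
First compute the integral of 2x + 14:
F(x) = x^2 + 14x
F(7) = 1 * 49 + 14 * 7 = 147
F(3) = 1 * 9 + 14 * 3 = 51
Integral = 147 - 51 = 96
Average = 96 / (7 - 3) = 96 / 4
= 24 = 24.00

24.00


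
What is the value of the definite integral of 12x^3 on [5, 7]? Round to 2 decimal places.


Find the antiderivative of 12x^3:
F(x) = 12/4 * x^4
Apply the Fundamental Theorem of Calculus:
F(7) - F(5)
= 12/4 * 7^4 - 12/4 * 5^4
= 12/4 * (2401 - 625)
= 12/4 * 1776
= 5328 = 5328.00

5328.00


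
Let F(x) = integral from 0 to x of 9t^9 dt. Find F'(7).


By the Fundamental Theorem of Calculus (Part 1):
If F(x) = integral from 0 to x of f(t) dt, then F'(x) = f(x)
Here f(t) = 9t^9
So F'(x) = 9x^9
Evaluate at x = 7:
F'(7) = 9 * 7^9
= 9 * 40353607
= 363182463

363182463


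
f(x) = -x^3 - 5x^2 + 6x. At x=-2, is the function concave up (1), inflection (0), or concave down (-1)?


Concavity is determined by the sign of f''(x).
f(x) = -x^3 - 5x^2 + 6x
f'(x) = -3x^2 - 10x + 6
f''(x) = -6x - 10
f''(-2) = -6 * (-2) - 10
= 12 - 10
= 2
Since f''(-2) > 0, the function is concave up (1)

1


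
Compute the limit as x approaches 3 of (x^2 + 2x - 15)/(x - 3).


Direct substitution gives 0/0, so we factor the numerator.
Factor: (x^2 + 2x - 15) = (x - 3)(x + 5)
Cancel the common factor (x - 3):
(x^2 + 2x - 15)/(x - 3) = (x + 5)
Now substitute x = 3:
= (3) - (-5) = 8

8


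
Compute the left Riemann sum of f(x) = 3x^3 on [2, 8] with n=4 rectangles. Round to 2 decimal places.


Left Riemann sum uses left endpoints of each subinterval.
Interval: [2, 8], n = 4
dx = (8 - 2) / 4 = 3/2
Left endpoints: [2, 7/2, 5, 13/2]
f values: [24, 1029/8, 375, 6591/8]
Sum = dx * (sum of f values)
= 3/2 * 2703/2
= 8109/4 = 2027.25

2027.25


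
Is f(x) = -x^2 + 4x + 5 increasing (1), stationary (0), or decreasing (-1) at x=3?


Compute f'(x) to determine behavior:
f'(x) = -2x + 4
f'(3) = -2 * 3 + 4
= -6 + 4
= -2
Since f'(3) < 0, the function is decreasing (-1)

-1


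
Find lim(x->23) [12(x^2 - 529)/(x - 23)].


Direct substitution gives 0/0, so we factor the numerator.
Factor: 12(x^2 - 529) = 12 * (x - 23)(x + 23)
Cancel the common factor (x - 23):
12(x^2 - 529)/(x - 23) = 12 * (x + 23)
Now substitute x = 23:
= 12 * (23 + 23) = 552

552


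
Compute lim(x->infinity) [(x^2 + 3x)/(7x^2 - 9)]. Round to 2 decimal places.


For limits at infinity with equal-degree polynomials,
we compare leading coefficients.
Numerator leading term: x^2
Denominator leading term: 7x^2
Divide both by x^2:
lim = (1 + 3/x) / (7 - 9/x^2)
As x -> infinity, the 1/x and 1/x^2 terms vanish:
= 1/7 ≈ 0.14

0.14


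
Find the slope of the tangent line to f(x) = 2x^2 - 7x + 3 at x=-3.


The slope of the tangent line equals f'(x) at the point.
f(x) = 2x^2 - 7x + 3
f'(x) = 4x - 7
At x = -3:
f'(-3) = 4 * (-3) - 7
= -12 - 7
= -19

-19


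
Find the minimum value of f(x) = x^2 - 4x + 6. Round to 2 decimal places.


For a quadratic f(x) = ax^2 + bx + c with a > 0, the minimum is at the vertex.
Vertex x-coordinate: x = -b/(2a)
x = -(-4) / (2 * 1)
x = 4/2 = 2
Substitute back to find the minimum value:
f(2) = 1 * 2^2 - 4 * 2 + 6
= 4 - 8 + 6
= 2 = 2.00

2.00


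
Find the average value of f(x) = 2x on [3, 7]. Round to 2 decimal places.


Average value = 1/(b-a) * integral from a to b of f(x) dx
First compute the integral of 2x:
F(x) = x^2
F(7) = 1 * 49 + 0 * 7 = 49
F(3) = 1 * 9 + 0 * 3 = 9
Integral = 49 - 9 = 40
Average = 40 / (7 - 3) = 40 / 4
= 10 = 10.00

10.00


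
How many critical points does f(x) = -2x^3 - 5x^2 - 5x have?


Find where f'(x) = 0:
f(x) = -2x^3 - 5x^2 - 5x
f'(x) = -6x^2 - 10x - 5
This is a quadratic in x. Use the discriminant to count real roots.
Discriminant = (-10)^2 - 4 * (-6) * (-5)
= 100 - 120
= -20
Since discriminant < 0, f'(x) = 0 has no real solutions.
Number of critical points: 0

0


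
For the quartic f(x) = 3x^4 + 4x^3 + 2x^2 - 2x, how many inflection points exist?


Inflection points occur where f''(x) = 0 and concavity changes.
f(x) = 3x^4 + 4x^3 + 2x^2 - 2x
f'(x) = 12x^3 + 12x^2 + 4x - 2
f''(x) = 36x^2 + 24x + 4
This is a quadratic in x. Use the discriminant to count real roots.
Discriminant = (24)^2 - 4 * 36 * 4
= 576 - 576
= 0
Since discriminant = 0, f''(x) = 0 has a single repeated root.
At a repeated root the quadratic f''(x) touches zero but does not change sign, so concavity does not change.
Number of inflection points: 0

0


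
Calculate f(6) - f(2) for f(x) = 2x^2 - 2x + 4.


Net change = f(b) - f(a)
f(x) = 2x^2 - 2x + 4
Compute f(6):
f(6) = 2 * 6^2 - 2 * 6 + 4
= 72 - 12 + 4
= 64
Compute f(2):
f(2) = 2 * 2^2 - 2 * 2 + 4
= 8 - 4 + 4
= 8
Net change = 64 - 8 = 56

56


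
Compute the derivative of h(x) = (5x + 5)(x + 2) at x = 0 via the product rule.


Let u(x) = 5x + 5 and v(x) = x + 2
u'(x) = 5
v'(x) = 1
Product rule: h'(x) = u'(x)*v(x) + u(x)*v'(x)
= 5 * (x + 2) + (5x + 5) * 1
At x = 0:
u(0) = 5 * 0 + 5 = 5
v(0) = 1 * 0 + 2 = 2
h'(0) = 5 * 2 + 5 * 1
= 10 + 5
= 15

15


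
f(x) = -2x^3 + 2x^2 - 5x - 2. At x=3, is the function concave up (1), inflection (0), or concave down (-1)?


Concavity is determined by the sign of f''(x).
f(x) = -2x^3 + 2x^2 - 5x - 2
f'(x) = -6x^2 + 4x - 5
f''(x) = -12x + 4
f''(3) = -12 * 3 + 4
= -36 + 4
= -32
Since f''(3) < 0, the function is concave down (-1)

-1


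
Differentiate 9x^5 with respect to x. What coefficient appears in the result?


We apply the power rule: d/dx [ax^n] = a*n * x^(n-1)
d/dx [9x^5]
= 9 * 5 * x^(5-1)
= 45x^4
The coefficient is 45

45


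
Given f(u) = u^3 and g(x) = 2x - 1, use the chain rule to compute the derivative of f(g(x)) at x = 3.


Using the chain rule: (f(g(x)))' = f'(g(x)) * g'(x)
First, find g(3):
g(3) = 2 * 3 - 1 = 5
Next, f'(u) = 3u^2
And g'(x) = 2
So f'(g(3)) * g'(3)
= 3 * 5^2 * 2
= 3 * 25 * 2
= 150

150


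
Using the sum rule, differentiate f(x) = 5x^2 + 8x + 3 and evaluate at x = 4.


Differentiate term by term using power and sum rules:
f(x) = 5x^2 + 8x + 3
f'(x) = 10x + 8
Substitute x = 4:
f'(4) = 10 * 4 + 8
= 40 + 8
= 48

48


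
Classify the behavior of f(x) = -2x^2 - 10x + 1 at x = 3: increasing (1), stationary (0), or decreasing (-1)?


Compute f'(x) to determine behavior:
f'(x) = -4x - 10
f'(3) = -4 * 3 - 10
= -12 - 10
= -22
Since f'(3) < 0, the function is decreasing (-1)

-1


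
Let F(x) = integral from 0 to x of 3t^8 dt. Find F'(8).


By the Fundamental Theorem of Calculus (Part 1):
If F(x) = integral from 0 to x of f(t) dt, then F'(x) = f(x)
Here f(t) = 3t^8
So F'(x) = 3x^8
Evaluate at x = 8:
F'(8) = 3 * 8^8
= 3 * 16777216
= 50331648

50331648


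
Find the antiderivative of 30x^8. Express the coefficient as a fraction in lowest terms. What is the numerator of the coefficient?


Apply the power rule for integration:
integral of ax^n dx = a/(n+1) * x^(n+1) + C
integral of 30x^8 dx
= 30/9 * x^9 + C
= 10/3 * x^9 + C
The coefficient in lowest terms is 10/3, and its numerator is 10

10


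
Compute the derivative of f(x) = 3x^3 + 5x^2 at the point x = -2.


Differentiate f(x) = 3x^3 + 5x^2 term by term:
f'(x) = 9x^2 + 10x
Substitute x = -2:
f'(-2) = 9 * (-2)^2 + 10 * (-2) + 0
= 36 - 20 + 0
= 16

16


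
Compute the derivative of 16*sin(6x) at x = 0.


Apply the chain rule to differentiate 16*sin(6x):
d/dx [16*sin(6x)]
= 16 * cos(6x) * d/dx(6x)
= 16 * 6 * cos(6x)
= 96 * cos(6x)
Evaluate at x = 0:
= 96 * cos(0)
= 96 * 1
= 96

96


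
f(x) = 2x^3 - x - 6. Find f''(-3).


First derivative:
f'(x) = 6x^2 - 1
Second derivative:
f''(x) = 12x
Substitute x = -3:
f''(-3) = 12 * (-3) + 0
= -36 + 0
= -36

-36


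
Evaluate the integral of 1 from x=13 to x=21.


The integral of a constant k over [a, b] equals k * (b - a).
integral from 13 to 21 of 1 dx
= 1 * (21 - 13)
= 1 * 8
= 8

8


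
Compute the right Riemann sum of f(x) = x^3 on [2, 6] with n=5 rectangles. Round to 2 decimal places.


Right Riemann sum uses right endpoints of each subinterval.
Interval: [2, 6], n = 5
dx = (6 - 2) / 5 = 4/5
Right endpoints: [14/5, 18/5, 22/5, 26/5, 6]
f values: [2744/125, 5832/125, 10648/125, 17576/125, 216]
Sum = dx * (sum of f values)
= 4/5 * 2552/5
= 10208/25 = 408.32

408.32


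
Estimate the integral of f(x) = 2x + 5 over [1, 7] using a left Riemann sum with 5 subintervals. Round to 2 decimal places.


Left Riemann sum uses left endpoints of each subinterval.
Interval: [1, 7], n = 5
dx = (7 - 1) / 5 = 6/5
Left endpoints: [1, 11/5, 17/5, 23/5, 29/5]
f values: [7, 47/5, 59/5, 71/5, 83/5]
Sum = dx * (sum of f values)
= 6/5 * 59
= 354/5 = 70.80

70.80


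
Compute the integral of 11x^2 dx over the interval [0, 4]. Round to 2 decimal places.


Find the antiderivative of 11x^2:
F(x) = 11/3 * x^3
Apply the Fundamental Theorem of Calculus:
F(4) - F(0)
= 11/3 * 4^3 - 11/3 * 0^3
= 11/3 * (64 - 0)
= 11/3 * 64
= 704/3 ≈ 234.67

234.67


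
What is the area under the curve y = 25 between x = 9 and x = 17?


The area under a constant function y = 25 is a rectangle.
Width = 17 - 9 = 8
Height = 25
Area = width * height
= 8 * 25
= 200

200


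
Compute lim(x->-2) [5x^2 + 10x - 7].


Since polynomials are continuous, we use direct substitution.
lim(x->-2) of 5x^2 + 10x - 7
= 5 * (-2)^2 + 10 * (-2) - 7
= 20 - 20 - 7
= -7

-7


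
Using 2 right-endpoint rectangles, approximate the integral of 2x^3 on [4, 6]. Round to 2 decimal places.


Right Riemann sum uses right endpoints of each subinterval.
Interval: [4, 6], n = 2
dx = (6 - 4) / 2 = 1
Right endpoints: [5, 6]
f values: [250, 432]
Sum = dx * (sum of f values)
= 1 * 682
= 682 = 682.00

682.00


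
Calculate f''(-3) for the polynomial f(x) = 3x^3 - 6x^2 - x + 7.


First derivative:
f'(x) = 9x^2 - 12x - 1
Second derivative:
f''(x) = 18x - 12
Substitute x = -3:
f''(-3) = 18 * (-3) - 12
= -54 - 12
= -66

-66


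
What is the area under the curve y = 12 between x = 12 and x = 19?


The area under a constant function y = 12 is a rectangle.
Width = 19 - 12 = 7
Height = 12
Area = width * height
= 7 * 12
= 84

84


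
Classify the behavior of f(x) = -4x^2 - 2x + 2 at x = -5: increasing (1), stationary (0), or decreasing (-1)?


Compute f'(x) to determine behavior:
f'(x) = -8x - 2
f'(-5) = -8 * (-5) - 2
= 40 - 2
= 38
Since f'(-5) > 0, the function is increasing (1)

1


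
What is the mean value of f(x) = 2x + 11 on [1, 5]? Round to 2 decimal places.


Average value = 1/(b-a) * integral from a to b of f(x) dx
First compute the integral of 2x + 11:
F(x) = x^2 + 11x
F(5) = 1 * 25 + 11 * 5 = 80
F(1) = 1 * 1 + 11 * 1 = 12
Integral = 80 - 12 = 68
Average = 68 / (5 - 1) = 68 / 4
= 17 = 17.00

17.00


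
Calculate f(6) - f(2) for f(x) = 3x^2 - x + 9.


Net change = f(b) - f(a)
f(x) = 3x^2 - x + 9
Compute f(6):
f(6) = 3 * 6^2 - 1 * 6 + 9
= 108 - 6 + 9
= 111
Compute f(2):
f(2) = 3 * 2^2 - 1 * 2 + 9
= 12 - 2 + 9
= 19
Net change = 111 - 19 = 92

92


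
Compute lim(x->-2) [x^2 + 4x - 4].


Since polynomials are continuous, we use direct substitution.
lim(x->-2) of x^2 + 4x - 4
= 1 * (-2)^2 + 4 * (-2) - 4
= 4 - 8 - 4
= -8

-8


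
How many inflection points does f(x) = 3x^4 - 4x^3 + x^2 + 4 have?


Inflection points occur where f''(x) = 0 and concavity changes.
f(x) = 3x^4 - 4x^3 + x^2 + 4
f'(x) = 12x^3 - 12x^2 + 2x
f''(x) = 36x^2 - 24x + 2
This is a quadratic in x. Use the discriminant to count real roots.
Discriminant = (-24)^2 - 4 * 36 * 2
= 576 - 288
= 288
Since discriminant > 0, f''(x) = 0 has 2 distinct real solutions.
A quadratic with two distinct real roots changes sign at each root, so concavity changes at both.
Number of inflection points: 2

2


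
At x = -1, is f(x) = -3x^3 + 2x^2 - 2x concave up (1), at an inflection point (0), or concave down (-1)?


Concavity is determined by the sign of f''(x).
f(x) = -3x^3 + 2x^2 - 2x
f'(x) = -9x^2 + 4x - 2
f''(x) = -18x + 4
f''(-1) = -18 * (-1) + 4
= 18 + 4
= 22
Since f''(-1) > 0, the function is concave up (1)

1


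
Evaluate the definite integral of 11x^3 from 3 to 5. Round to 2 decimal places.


Find the antiderivative of 11x^3:
F(x) = 11/4 * x^4
Apply the Fundamental Theorem of Calculus:
F(5) - F(3)
= 11/4 * 5^4 - 11/4 * 3^4
= 11/4 * (625 - 81)
= 11/4 * 544
= 1496 = 1496.00

1496.00


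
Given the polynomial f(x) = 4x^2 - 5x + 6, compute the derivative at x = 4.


Differentiate term by term using power and sum rules:
f(x) = 4x^2 - 5x + 6
f'(x) = 8x - 5
Substitute x = 4:
f'(4) = 8 * 4 - 5
= 32 - 5
= 27

27


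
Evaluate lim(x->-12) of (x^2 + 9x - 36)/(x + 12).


Direct substitution gives 0/0, so we factor the numerator.
Factor: (x^2 + 9x - 36) = (x + 12)(x - 3)
Cancel the common factor (x + 12):
(x^2 + 9x - 36)/(x + 12) = (x - 3)
Now substitute x = -12:
= (-12) - (3) = -15

-15


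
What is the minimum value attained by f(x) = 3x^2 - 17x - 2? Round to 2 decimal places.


For a quadratic f(x) = ax^2 + bx + c with a > 0, the minimum is at the vertex.
Vertex x-coordinate: x = -b/(2a)
x = -(-17) / (2 * 3)
x = 17/6
Substitute back to find the minimum value:
f(17/6) = 3 * (17/6)^2 - 17 * (17/6) - 2
= 289/12 - 289/6 - 2
= -313/12 ≈ -26.08

-26.08


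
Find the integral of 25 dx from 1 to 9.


The integral of a constant k over [a, b] equals k * (b - a).
integral from 1 to 9 of 25 dx
= 25 * (9 - 1)
= 25 * 8
= 200

200


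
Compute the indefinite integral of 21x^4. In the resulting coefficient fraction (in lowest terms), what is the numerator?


Apply the power rule for integration:
integral of ax^n dx = a/(n+1) * x^(n+1) + C
integral of 21x^4 dx
= 21/5 * x^5 + C
The coefficient in lowest terms is 21/5, and its numerator is 21

21


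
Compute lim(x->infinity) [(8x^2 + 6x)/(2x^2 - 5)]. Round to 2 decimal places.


For limits at infinity with equal-degree polynomials,
we compare leading coefficients.
Numerator leading term: 8x^2
Denominator leading term: 2x^2
Divide both by x^2:
lim = (8 + 6/x) / (2 - 5/x^2)
As x -> infinity, the 1/x and 1/x^2 terms vanish:
= 8/2 = 4 = 4.00

4.00


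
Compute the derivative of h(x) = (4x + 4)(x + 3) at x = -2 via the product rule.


Let u(x) = 4x + 4 and v(x) = x + 3
u'(x) = 4
v'(x) = 1
Product rule: h'(x) = u'(x)*v(x) + u(x)*v'(x)
= 4 * (x + 3) + (4x + 4) * 1
At x = -2:
u(-2) = 4 * (-2) + 4 = -4
v(-2) = 1 * (-2) + 3 = 1
h'(-2) = 4 * 1 + (-4) * 1
= 4 - 4
= 0

0


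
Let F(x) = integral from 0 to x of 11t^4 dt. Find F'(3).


By the Fundamental Theorem of Calculus (Part 1):
If F(x) = integral from 0 to x of f(t) dt, then F'(x) = f(x)
Here f(t) = 11t^4
So F'(x) = 11x^4
Evaluate at x = 3:
F'(3) = 11 * 3^4
= 11 * 81
= 891

891


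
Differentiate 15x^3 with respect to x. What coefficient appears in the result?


We apply the power rule: d/dx [ax^n] = a*n * x^(n-1)
d/dx [15x^3]
= 15 * 3 * x^(3-1)
= 45x^2
The coefficient is 45

45


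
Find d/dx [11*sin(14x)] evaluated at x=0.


Apply the chain rule to differentiate 11*sin(14x):
d/dx [11*sin(14x)]
= 11 * cos(14x) * d/dx(14x)
= 11 * 14 * cos(14x)
= 154 * cos(14x)
Evaluate at x = 0:
= 154 * cos(0)
= 154 * 1
= 154

154


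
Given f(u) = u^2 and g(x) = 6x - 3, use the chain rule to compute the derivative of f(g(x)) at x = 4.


Using the chain rule: (f(g(x)))' = f'(g(x)) * g'(x)
First, find g(4):
g(4) = 6 * 4 - 3 = 21
Next, f'(u) = 2u
And g'(x) = 6
So f'(g(4)) * g'(4)
= 2 * 21 * 6
= 252

252


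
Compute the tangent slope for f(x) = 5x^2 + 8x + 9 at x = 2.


The slope of the tangent line equals f'(x) at the point.
f(x) = 5x^2 + 8x + 9
f'(x) = 10x + 8
At x = 2:
f'(2) = 10 * 2 + 8
= 20 + 8
= 28

28


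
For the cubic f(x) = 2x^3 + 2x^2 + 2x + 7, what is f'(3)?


Differentiate f(x) = 2x^3 + 2x^2 + 2x + 7 term by term:
f'(x) = 6x^2 + 4x + 2
Substitute x = 3:
f'(3) = 6 * 3^2 + 4 * 3 + 2
= 54 + 12 + 2
= 68

68


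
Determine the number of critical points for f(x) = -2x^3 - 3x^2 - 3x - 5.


Find where f'(x) = 0:
f(x) = -2x^3 - 3x^2 - 3x - 5
f'(x) = -6x^2 - 6x - 3
This is a quadratic in x. Use the discriminant to count real roots.
Discriminant = (-6)^2 - 4 * (-6) * (-3)
= 36 - 72
= -36
Since discriminant < 0, f'(x) = 0 has no real solutions.
Number of critical points: 0

0


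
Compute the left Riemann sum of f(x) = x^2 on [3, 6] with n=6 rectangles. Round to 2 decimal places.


Left Riemann sum uses left endpoints of each subinterval.
Interval: [3, 6], n = 6
dx = (6 - 3) / 6 = 1/2
Left endpoints: [3, 7/2, 4, 9/2, 5, 11/2]
f values: [9, 49/4, 16, 81/4, 25, 121/4]
Sum = dx * (sum of f values)
= 1/2 * 451/4
= 451/8 ≈ 56.38

56.38


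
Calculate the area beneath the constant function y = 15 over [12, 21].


The area under a constant function y = 15 is a rectangle.
Width = 21 - 12 = 9
Height = 15
Area = width * height
= 9 * 15
= 135

135


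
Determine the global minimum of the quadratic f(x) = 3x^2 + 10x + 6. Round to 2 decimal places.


For a quadratic f(x) = ax^2 + bx + c with a > 0, the minimum is at the vertex.
Vertex x-coordinate: x = -b/(2a)
x = -(10) / (2 * 3)
x = -10/6 = -5/3
Substitute back to find the minimum value:
f(-5/3) = 3 * (-5/3)^2 + 10 * (-5/3) + 6
= 25/3 - 50/3 + 6
= -7/3 ≈ -2.33

-2.33


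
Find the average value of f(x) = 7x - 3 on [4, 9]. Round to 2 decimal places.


Average value = 1/(b-a) * integral from a to b of f(x) dx
First compute the integral of 7x - 3:
F(x) = (7/2)x^2 - 3x
F(9) = 7/2 * 81 - 3 * 9 = 513/2
F(4) = 7/2 * 16 - 3 * 4 = 44
Integral = 513/2 - 44 = 425/2
Average = (425/2) / (9 - 4) = (425/2) / 5
= 85/2 = 42.50

42.50


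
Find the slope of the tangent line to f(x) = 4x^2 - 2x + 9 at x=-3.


The slope of the tangent line equals f'(x) at the point.
f(x) = 4x^2 - 2x + 9
f'(x) = 8x - 2
At x = -3:
f'(-3) = 8 * (-3) - 2
= -24 - 2
= -26

-26


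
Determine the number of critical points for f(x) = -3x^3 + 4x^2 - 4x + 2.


Find where f'(x) = 0:
f(x) = -3x^3 + 4x^2 - 4x + 2
f'(x) = -9x^2 + 8x - 4
This is a quadratic in x. Use the discriminant to count real roots.
Discriminant = (8)^2 - 4 * (-9) * (-4)
= 64 - 144
= -80
Since discriminant < 0, f'(x) = 0 has no real solutions.
Number of critical points: 0

0


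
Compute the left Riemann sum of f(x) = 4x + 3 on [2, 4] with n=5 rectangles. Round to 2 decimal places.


Left Riemann sum uses left endpoints of each subinterval.
Interval: [2, 4], n = 5
dx = (4 - 2) / 5 = 2/5
Left endpoints: [2, 12/5, 14/5, 16/5, 18/5]
f values: [11, 63/5, 71/5, 79/5, 87/5]
Sum = dx * (sum of f values)
= 2/5 * 71
= 142/5 = 28.40

28.40


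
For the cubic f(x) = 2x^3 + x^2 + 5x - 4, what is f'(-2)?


Differentiate f(x) = 2x^3 + x^2 + 5x - 4 term by term:
f'(x) = 6x^2 + 2x + 5
Substitute x = -2:
f'(-2) = 6 * (-2)^2 + 2 * (-2) + 5
= 24 - 4 + 5
= 25

25


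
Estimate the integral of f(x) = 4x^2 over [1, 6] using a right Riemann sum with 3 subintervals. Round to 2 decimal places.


Right Riemann sum uses right endpoints of each subinterval.
Interval: [1, 6], n = 3
dx = (6 - 1) / 3 = 5/3
Right endpoints: [8/3, 13/3, 6]
f values: [256/9, 676/9, 144]
Sum = dx * (sum of f values)
= 5/3 * 2228/9
= 11140/27 ≈ 412.59

412.59


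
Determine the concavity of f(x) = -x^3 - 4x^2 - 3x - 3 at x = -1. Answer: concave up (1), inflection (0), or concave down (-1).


Concavity is determined by the sign of f''(x).
f(x) = -x^3 - 4x^2 - 3x - 3
f'(x) = -3x^2 - 8x - 3
f''(x) = -6x - 8
f''(-1) = -6 * (-1) - 8
= 6 - 8
= -2
Since f''(-1) < 0, the function is concave down (-1)

-1


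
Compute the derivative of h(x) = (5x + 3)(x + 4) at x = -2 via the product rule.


Let u(x) = 5x + 3 and v(x) = x + 4
u'(x) = 5
v'(x) = 1
Product rule: h'(x) = u'(x)*v(x) + u(x)*v'(x)
= 5 * (x + 4) + (5x + 3) * 1
At x = -2:
u(-2) = 5 * (-2) + 3 = -7
v(-2) = 1 * (-2) + 4 = 2
h'(-2) = 5 * 2 + (-7) * 1
= 10 - 7
= 3

3


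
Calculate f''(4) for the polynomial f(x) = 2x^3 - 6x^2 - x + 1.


First derivative:
f'(x) = 6x^2 - 12x - 1
Second derivative:
f''(x) = 12x - 12
Substitute x = 4:
f''(4) = 12 * 4 - 12
= 48 - 12
= 36

36


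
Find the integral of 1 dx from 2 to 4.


The integral of a constant k over [a, b] equals k * (b - a).
integral from 2 to 4 of 1 dx
= 1 * (4 - 2)
= 1 * 2
= 2

2


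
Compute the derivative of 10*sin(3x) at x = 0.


Apply the chain rule to differentiate 10*sin(3x):
d/dx [10*sin(3x)]
= 10 * cos(3x) * d/dx(3x)
= 10 * 3 * cos(3x)
= 30 * cos(3x)
Evaluate at x = 0:
= 30 * cos(0)
= 30 * 1
= 30

30


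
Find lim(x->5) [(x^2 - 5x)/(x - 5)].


Direct substitution gives 0/0, so we factor the numerator.
Factor: (x^2 - 5x) = (x - 5)(x)
Cancel the common factor (x - 5):
(x^2 - 5x)/(x - 5) = (x)
Now substitute x = 5:
= (5) - (0) = 5

5


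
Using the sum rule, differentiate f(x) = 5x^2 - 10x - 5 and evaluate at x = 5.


Differentiate term by term using power and sum rules:
f(x) = 5x^2 - 10x - 5
f'(x) = 10x - 10
Substitute x = 5:
f'(5) = 10 * 5 - 10
= 50 - 10
= 40

40


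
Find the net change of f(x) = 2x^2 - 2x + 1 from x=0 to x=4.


Net change = f(b) - f(a)
f(x) = 2x^2 - 2x + 1
Compute f(4):
f(4) = 2 * 4^2 - 2 * 4 + 1
= 32 - 8 + 1
= 25
Compute f(0):
f(0) = 2 * 0^2 - 2 * 0 + 1
= 0 + 0 + 1
= 1
Net change = 25 - 1 = 24

24


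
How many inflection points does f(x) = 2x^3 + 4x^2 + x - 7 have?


Inflection points occur where f''(x) = 0 and concavity changes.
f(x) = 2x^3 + 4x^2 + x - 7
f'(x) = 6x^2 + 8x + 1
f''(x) = 12x + 8
Set f''(x) = 0:
12x + 8 = 0
x = -8 / 12 = -2/3
Since f''(x) is linear (degree 1), it changes sign at this point.
Therefore there is exactly 1 inflection point.

1


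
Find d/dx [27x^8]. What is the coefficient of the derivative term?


We apply the power rule: d/dx [ax^n] = a*n * x^(n-1)
d/dx [27x^8]
= 27 * 8 * x^(8-1)
= 216x^7
The coefficient is 216

216


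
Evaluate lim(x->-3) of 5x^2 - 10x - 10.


Since polynomials are continuous, we use direct substitution.
lim(x->-3) of 5x^2 - 10x - 10
= 5 * (-3)^2 - 10 * (-3) - 10
= 45 + 30 - 10
= 65

65


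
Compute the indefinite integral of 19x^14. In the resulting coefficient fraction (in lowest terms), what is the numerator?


Apply the power rule for integration:
integral of ax^n dx = a/(n+1) * x^(n+1) + C
integral of 19x^14 dx
= 19/15 * x^15 + C
The coefficient in lowest terms is 19/15, and its numerator is 19

19


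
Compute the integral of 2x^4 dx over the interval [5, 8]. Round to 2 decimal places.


Find the antiderivative of 2x^4:
F(x) = 2/5 * x^5
Apply the Fundamental Theorem of Calculus:
F(8) - F(5)
= 2/5 * 8^5 - 2/5 * 5^5
= 2/5 * (32768 - 3125)
= 2/5 * 29643
= 59286/5 = 11857.20

11857.20


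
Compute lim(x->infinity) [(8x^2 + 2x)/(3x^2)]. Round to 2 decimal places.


For limits at infinity with equal-degree polynomials,
we compare leading coefficients.
Numerator leading term: 8x^2
Denominator leading term: 3x^2
Divide both by x^2:
lim = (8 + 2/x) / (3)
As x -> infinity, the 1/x and 1/x^2 terms vanish:
= 8/3 ≈ 2.67

2.67


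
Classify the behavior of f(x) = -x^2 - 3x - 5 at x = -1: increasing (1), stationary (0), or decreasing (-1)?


Compute f'(x) to determine behavior:
f'(x) = -2x - 3
f'(-1) = -2 * (-1) - 3
= 2 - 3
= -1
Since f'(-1) < 0, the function is decreasing (-1)

-1


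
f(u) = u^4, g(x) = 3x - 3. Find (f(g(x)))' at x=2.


Using the chain rule: (f(g(x)))' = f'(g(x)) * g'(x)
First, find g(2):
g(2) = 3 * 2 - 3 = 3
Next, f'(u) = 4u^3
And g'(x) = 3
So f'(g(2)) * g'(2)
= 4 * 3^3 * 3
= 4 * 27 * 3
= 324

324


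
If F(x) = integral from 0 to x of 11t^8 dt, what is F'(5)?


By the Fundamental Theorem of Calculus (Part 1):
If F(x) = integral from 0 to x of f(t) dt, then F'(x) = f(x)
Here f(t) = 11t^8
So F'(x) = 11x^8
Evaluate at x = 5:
F'(5) = 11 * 5^8
= 11 * 390625
= 4296875

4296875


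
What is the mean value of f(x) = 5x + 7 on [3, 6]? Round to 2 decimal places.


Average value = 1/(b-a) * integral from a to b of f(x) dx
First compute the integral of 5x + 7:
F(x) = (5/2)x^2 + 7x
F(6) = 5/2 * 36 + 7 * 6 = 132
F(3) = 5/2 * 9 + 7 * 3 = 87/2
Integral = 132 - 87/2 = 177/2
Average = (177/2) / (6 - 3) = (177/2) / 3
= 59/2 = 29.50

29.50


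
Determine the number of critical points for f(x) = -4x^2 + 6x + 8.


Find where f'(x) = 0:
f'(x) = -8x + 6
Set f'(x) = 0:
-8x + 6 = 0
x = -6 / (-8) = 3/4
This is a linear equation in x, so there is exactly one solution.
Number of critical points: 1

1


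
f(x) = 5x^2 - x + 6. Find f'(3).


Differentiate term by term using power and sum rules:
f(x) = 5x^2 - x + 6
f'(x) = 10x - 1
Substitute x = 3:
f'(3) = 10 * 3 - 1
= 30 - 1
= 29

29


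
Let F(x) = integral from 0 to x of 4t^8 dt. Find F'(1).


By the Fundamental Theorem of Calculus (Part 1):
If F(x) = integral from 0 to x of f(t) dt, then F'(x) = f(x)
Here f(t) = 4t^8
So F'(x) = 4x^8
Evaluate at x = 1:
F'(1) = 4 * 1^8
= 4 * 1
= 4

4


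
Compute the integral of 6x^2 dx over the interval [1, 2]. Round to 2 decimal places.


Find the antiderivative of 6x^2:
F(x) = 6/3 * x^3
Apply the Fundamental Theorem of Calculus:
F(2) - F(1)
= 6/3 * 2^3 - 6/3 * 1^3
= 6/3 * (8 - 1)
= 6/3 * 7
= 14 = 14.00

14.00


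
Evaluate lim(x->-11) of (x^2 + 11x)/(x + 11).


Direct substitution gives 0/0, so we factor the numerator.
Factor: (x^2 + 11x) = (x + 11)(x)
Cancel the common factor (x + 11):
(x^2 + 11x)/(x + 11) = (x)
Now substitute x = -11:
= (-11) - (0) = -11

-11


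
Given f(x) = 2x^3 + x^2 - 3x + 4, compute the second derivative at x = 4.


First derivative:
f'(x) = 6x^2 + 2x - 3
Second derivative:
f''(x) = 12x + 2
Substitute x = 4:
f''(4) = 12 * 4 + 2
= 48 + 2
= 50

50


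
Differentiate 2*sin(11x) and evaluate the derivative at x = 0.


Apply the chain rule to differentiate 2*sin(11x):
d/dx [2*sin(11x)]
= 2 * cos(11x) * d/dx(11x)
= 2 * 11 * cos(11x)
= 22 * cos(11x)
Evaluate at x = 0:
= 22 * cos(0)
= 22 * 1
= 22

22


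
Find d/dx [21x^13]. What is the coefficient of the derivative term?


We apply the power rule: d/dx [ax^n] = a*n * x^(n-1)
d/dx [21x^13]
= 21 * 13 * x^(13-1)
= 273x^12
The coefficient is 273

273


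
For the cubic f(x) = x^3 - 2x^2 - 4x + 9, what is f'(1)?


Differentiate f(x) = x^3 - 2x^2 - 4x + 9 term by term:
f'(x) = 3x^2 - 4x - 4
Substitute x = 1:
f'(1) = 3 * 1^2 - 4 * 1 - 4
= 3 - 4 - 4
= -5

-5


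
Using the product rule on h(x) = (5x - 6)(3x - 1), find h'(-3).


Let u(x) = 5x - 6 and v(x) = 3x - 1
u'(x) = 5
v'(x) = 3
Product rule: h'(x) = u'(x)*v(x) + u(x)*v'(x)
= 5 * (3x - 1) + (5x - 6) * 3
At x = -3:
u(-3) = 5 * (-3) - 6 = -21
v(-3) = 3 * (-3) - 1 = -10
h'(-3) = 5 * (-10) + (-21) * 3
= -50 - 63
= -113

-113


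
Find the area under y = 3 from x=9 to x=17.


The area under a constant function y = 3 is a rectangle.
Width = 17 - 9 = 8
Height = 3
Area = width * height
= 8 * 3
= 24

24


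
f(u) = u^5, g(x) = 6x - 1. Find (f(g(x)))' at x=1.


Using the chain rule: (f(g(x)))' = f'(g(x)) * g'(x)
First, find g(1):
g(1) = 6 * 1 - 1 = 5
Next, f'(u) = 5u^4
And g'(x) = 6
So f'(g(1)) * g'(1)
= 5 * 5^4 * 6
= 5 * 625 * 6
= 18750

18750


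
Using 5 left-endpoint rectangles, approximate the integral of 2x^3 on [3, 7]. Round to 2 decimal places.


Left Riemann sum uses left endpoints of each subinterval.
Interval: [3, 7], n = 5
dx = (7 - 3) / 5 = 4/5
Left endpoints: [3, 19/5, 23/5, 27/5, 31/5]
f values: [54, 13718/125, 24334/125, 39366/125, 59582/125]
Sum = dx * (sum of f values)
= 4/5 * 1150
= 920 = 920.00

920.00


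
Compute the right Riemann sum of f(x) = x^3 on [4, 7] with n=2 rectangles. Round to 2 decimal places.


Right Riemann sum uses right endpoints of each subinterval.
Interval: [4, 7], n = 2
dx = (7 - 4) / 2 = 3/2
Right endpoints: [11/2, 7]
f values: [1331/8, 343]
Sum = dx * (sum of f values)
= 3/2 * 4075/8
= 12225/16 ≈ 764.06

764.06


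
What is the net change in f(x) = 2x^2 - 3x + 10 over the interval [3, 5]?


Net change = f(b) - f(a)
f(x) = 2x^2 - 3x + 10
Compute f(5):
f(5) = 2 * 5^2 - 3 * 5 + 10
= 50 - 15 + 10
= 45
Compute f(3):
f(3) = 2 * 3^2 - 3 * 3 + 10
= 18 - 9 + 10
= 19
Net change = 45 - 19 = 26

26


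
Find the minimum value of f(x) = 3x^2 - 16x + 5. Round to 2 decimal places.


For a quadratic f(x) = ax^2 + bx + c with a > 0, the minimum is at the vertex.
Vertex x-coordinate: x = -b/(2a)
x = -(-16) / (2 * 3)
x = 16/6 = 8/3
Substitute back to find the minimum value:
f(8/3) = 3 * (8/3)^2 - 16 * (8/3) + 5
= 64/3 - 128/3 + 5
= -49/3 ≈ -16.33

-16.33


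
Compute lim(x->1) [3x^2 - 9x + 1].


Since polynomials are continuous, we use direct substitution.
lim(x->1) of 3x^2 - 9x + 1
= 3 * 1^2 - 9 * 1 + 1
= 3 - 9 + 1
= -5

-5


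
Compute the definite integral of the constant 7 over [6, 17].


The integral of a constant k over [a, b] equals k * (b - a).
integral from 6 to 17 of 7 dx
= 7 * (17 - 6)
= 7 * 11
= 77

77


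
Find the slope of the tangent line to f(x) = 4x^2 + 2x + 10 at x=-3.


The slope of the tangent line equals f'(x) at the point.
f(x) = 4x^2 + 2x + 10
f'(x) = 8x + 2
At x = -3:
f'(-3) = 8 * (-3) + 2
= -24 + 2
= -22

-22


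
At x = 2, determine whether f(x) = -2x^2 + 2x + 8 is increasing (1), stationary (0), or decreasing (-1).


Compute f'(x) to determine behavior:
f'(x) = -4x + 2
f'(2) = -4 * 2 + 2
= -8 + 2
= -6
Since f'(2) < 0, the function is decreasing (-1)

-1


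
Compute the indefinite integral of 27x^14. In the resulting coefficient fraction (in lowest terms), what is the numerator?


Apply the power rule for integration:
integral of ax^n dx = a/(n+1) * x^(n+1) + C
integral of 27x^14 dx
= 27/15 * x^15 + C
= 9/5 * x^15 + C
The coefficient in lowest terms is 9/5, and its numerator is 9

9


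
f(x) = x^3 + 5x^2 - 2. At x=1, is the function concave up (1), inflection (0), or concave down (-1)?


Concavity is determined by the sign of f''(x).
f(x) = x^3 + 5x^2 - 2
f'(x) = 3x^2 + 10x
f''(x) = 6x + 10
f''(1) = 6 * 1 + 10
= 6 + 10
= 16
Since f''(1) > 0, the function is concave up (1)

1


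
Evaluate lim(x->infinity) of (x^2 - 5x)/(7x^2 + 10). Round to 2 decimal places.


For limits at infinity with equal-degree polynomials,
we compare leading coefficients.
Numerator leading term: x^2
Denominator leading term: 7x^2
Divide both by x^2:
lim = (1 - 5/x) / (7 + 10/x^2)
As x -> infinity, the 1/x and 1/x^2 terms vanish:
= 1/7 ≈ 0.14

0.14


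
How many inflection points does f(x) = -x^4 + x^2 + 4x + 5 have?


Inflection points occur where f''(x) = 0 and concavity changes.
f(x) = -x^4 + x^2 + 4x + 5
f'(x) = -4x^3 + 2x + 4
f''(x) = -12x^2 + 2
This is a quadratic in x. Use the discriminant to count real roots.
Discriminant = (0)^2 - 4 * (-12) * 2
= 0 - (-96)
= 96
Since discriminant > 0, f''(x) = 0 has 2 distinct real solutions.
A quadratic with two distinct real roots changes sign at each root, so concavity changes at both.
Number of inflection points: 2

2


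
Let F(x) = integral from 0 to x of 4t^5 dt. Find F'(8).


By the Fundamental Theorem of Calculus (Part 1):
If F(x) = integral from 0 to x of f(t) dt, then F'(x) = f(x)
Here f(t) = 4t^5
So F'(x) = 4x^5
Evaluate at x = 8:
F'(8) = 4 * 8^5
= 4 * 32768
= 131072

131072


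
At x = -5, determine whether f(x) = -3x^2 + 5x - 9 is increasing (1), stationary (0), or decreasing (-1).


Compute f'(x) to determine behavior:
f'(x) = -6x + 5
f'(-5) = -6 * (-5) + 5
= 30 + 5
= 35
Since f'(-5) > 0, the function is increasing (1)

1


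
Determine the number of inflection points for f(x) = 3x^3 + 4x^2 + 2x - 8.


Inflection points occur where f''(x) = 0 and concavity changes.
f(x) = 3x^3 + 4x^2 + 2x - 8
f'(x) = 9x^2 + 8x + 2
f''(x) = 18x + 8
Set f''(x) = 0:
18x + 8 = 0
x = -8 / 18 = -4/9
Since f''(x) is linear (degree 1), it changes sign at this point.
Therefore there is exactly 1 inflection point.

1
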